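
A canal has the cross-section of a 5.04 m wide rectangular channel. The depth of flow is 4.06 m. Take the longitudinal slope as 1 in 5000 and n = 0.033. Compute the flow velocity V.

Flow area A = b·y = 5.04 × 4.06 = 20.46 m². Wetted perimeter P = b + 2y = 5.04 + 2×4.06 = 13.16 m.
Hydraulic radius R = A/P = 20.46/13.16 = 1.555 m.
From Manning's equation, V = (1/n) R^(2/3) S^(1/2) = (1/0.033) × 1.555^(2/3) × 0.0002^(1/2) = 0.575 m/s.

V = 0.575 m/s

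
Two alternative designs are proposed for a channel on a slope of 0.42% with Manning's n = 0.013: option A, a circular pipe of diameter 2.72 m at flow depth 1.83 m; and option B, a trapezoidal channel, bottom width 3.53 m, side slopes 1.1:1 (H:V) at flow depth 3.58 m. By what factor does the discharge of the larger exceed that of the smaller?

Channel A: For a circular section of diameter D = 2.72 m at depth y = 1.83 m, the central angle is θ = 2 arccos(1 − 2y/D) = 3.847 rad. Then A = (D²/8)(θ − sin θ) = 4.158 m² and P = Dθ/2 = 5.232 m. Hydraulic radius R = A/P = 4.158/5.232 = 0.7946 m. Q_A = (1/0.013)·4.158·0.7946^(2/3)·√0.0042 = 17.78 m³/s.
Channel B: With bottom width b = 3.53 m and side slope z = 1.1: A = (b + zy)y = (3.53 + 1.1×3.58)×3.58 = 26.74 m²; P = b + 2y√(1+z²) = 3.53 + 2×3.58×1.487 = 14.17 m. Hydraulic radius R = A/P = 26.74/14.17 = 1.886 m. Q_B = (1/0.013)·26.74·1.886^(2/3)·√0.0042 = 203.5 m³/s.
The larger discharge is 203.5 m³/s and the smaller is 17.78 m³/s; the ratio is 11.4.

11.4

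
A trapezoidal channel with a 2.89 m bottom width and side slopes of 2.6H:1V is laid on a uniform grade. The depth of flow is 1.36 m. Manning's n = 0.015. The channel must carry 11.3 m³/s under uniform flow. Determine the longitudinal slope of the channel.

With bottom width b = 2.89 m and side slope z = 2.6: A = (b + zy)y = (2.89 + 2.6×1.36)×1.36 = 8.739 m²; P = b + 2y√(1+z²) = 2.89 + 2×1.36×2.786 = 10.47 m.
Hydraulic radius R = A/P = 8.739/10.47 = 0.8349 m.
From Manning's equation, S = [nQ / (1 A R^(2/3))]² = [0.015 × 11.3 / (1 × 8.739 × 0.8349^(2/3))]² = 0.000478.

S = 0.000478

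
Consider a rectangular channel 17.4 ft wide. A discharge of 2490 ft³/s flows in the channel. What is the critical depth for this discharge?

y_c = 8.6 ft

For a rectangular channel, critical depth y_c = (q²/g)^(1/3) where q = Q/b = 2490/17.4 = 143.1 ft²/s.
So y_c = (143.1²/32.2)^(1/3) = 8.6 ft.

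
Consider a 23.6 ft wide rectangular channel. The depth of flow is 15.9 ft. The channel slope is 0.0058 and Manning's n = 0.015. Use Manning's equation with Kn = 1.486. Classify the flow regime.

supercritical

Flow area A = b·y = 23.6 × 15.9 = 375.2 ft². Wetted perimeter P = b + 2y = 23.6 + 2×15.9 = 55.4 ft.
Hydraulic radius R = A/P = 375.2/55.4 = 6.773 ft.
V = (1.486/n) R^(2/3) √S = (1.486/0.015) × 6.773^(2/3) × √0.0058 = 27.01 ft/s. Hydraulic depth D_h = A/T = 375.2/23.6 = 15.9 ft.
Froude number Fr = V/√(g·D_h) = 27.01/√(32.2×15.9) = 1.19, which is greater than 1, so the flow is supercritical.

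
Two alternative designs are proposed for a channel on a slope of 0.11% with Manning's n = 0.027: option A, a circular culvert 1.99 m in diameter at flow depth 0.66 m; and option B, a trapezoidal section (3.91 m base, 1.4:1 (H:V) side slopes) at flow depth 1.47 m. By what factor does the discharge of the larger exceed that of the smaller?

Channel A: For a circular section of diameter D = 1.99 m at depth y = 0.66 m, the central angle is θ = 2 arccos(1 − 2y/D) = 2.455 rad. Then A = (D²/8)(θ − sin θ) = 0.9013 m² and P = Dθ/2 = 2.443 m. Hydraulic radius R = A/P = 0.9013/2.443 = 0.369 m. Q_A = (1/0.027)·0.9013·0.369^(2/3)·√0.0011 = 0.5696 m³/s.
Channel B: With bottom width b = 3.91 m and side slope z = 1.4: A = (b + zy)y = (3.91 + 1.4×1.47)×1.47 = 8.773 m²; P = b + 2y√(1+z²) = 3.91 + 2×1.47×1.72 = 8.968 m. Hydraulic radius R = A/P = 8.773/8.968 = 0.9782 m. Q_B = (1/0.027)·8.773·0.9782^(2/3)·√0.0011 = 10.62 m³/s.
The larger discharge is 10.62 m³/s and the smaller is 0.5696 m³/s; the ratio is 18.6.

18.6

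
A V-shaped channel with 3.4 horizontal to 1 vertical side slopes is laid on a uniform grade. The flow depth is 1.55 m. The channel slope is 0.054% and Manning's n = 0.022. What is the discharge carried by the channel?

For a triangular section with side slope z = 3.4: A = zy² = 3.4×1.55² = 8.168 m²; P = 2y√(1+z²) = 2×1.55×3.544 = 10.99 m.
Hydraulic radius R = A/P = 8.168/10.99 = 0.7435 m.
Manning's equation: Q = (1/n) A R^(2/3) S^(1/2) = (1/0.022) × 8.168 × 0.7435^(2/3) × 0.00054^(1/2) = 7.08 m³/s.

Q = 7.08 m³/s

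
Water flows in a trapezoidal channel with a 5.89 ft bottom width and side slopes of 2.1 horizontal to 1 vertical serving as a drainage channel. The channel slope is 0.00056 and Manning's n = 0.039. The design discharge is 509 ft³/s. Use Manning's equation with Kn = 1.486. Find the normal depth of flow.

y_n = 8.63 ft

Manning's equation rearranged: A R^(2/3) = nQ / (1.486·√S) = 0.039 × 509 / (1.486 × √0.00056) = 564.5.
At y = 5.9 ft: A R^(2/3) = 235.9 — short.
At y = 11 ft: A R^(2/3) = 1004 — over.
At y = 8.63 ft: A R^(2/3) = 565 — close enough.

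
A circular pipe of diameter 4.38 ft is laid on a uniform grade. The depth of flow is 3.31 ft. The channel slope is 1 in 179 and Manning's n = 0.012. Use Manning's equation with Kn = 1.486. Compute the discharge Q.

For a circular section of diameter D = 4.38 ft at depth y = 3.31 ft, the central angle is θ = 2 arccos(1 − 2y/D) = 4.215 rad. Then A = (D²/8)(θ − sin θ) = 12.22 ft² and P = Dθ/2 = 9.231 ft.
Hydraulic radius R = A/P = 12.22/9.231 = 1.323 ft.
Manning's equation: Q = (1.486/n) A R^(2/3) S^(1/2) = (1.486/0.012) × 12.22 × 1.323^(2/3) × 0.005587^(1/2) = 136 ft³/s.

Q = 136 ft³/s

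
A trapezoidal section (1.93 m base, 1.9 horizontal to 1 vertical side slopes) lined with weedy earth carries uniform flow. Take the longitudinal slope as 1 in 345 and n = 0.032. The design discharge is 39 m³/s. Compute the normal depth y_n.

Manning's equation rearranged: A R^(2/3) = nQ / (1·√S) = 0.032 × 39 / (√0.002899) = 23.18.
Trying y = 3.24 m: A R^(2/3) = 36.64 — over.
Trying y = 2.28 m: A R^(2/3) = 16.28 — short.
Trying y = 2.66 m: A R^(2/3) = 23.15 — matches.

y_n = 2.66 m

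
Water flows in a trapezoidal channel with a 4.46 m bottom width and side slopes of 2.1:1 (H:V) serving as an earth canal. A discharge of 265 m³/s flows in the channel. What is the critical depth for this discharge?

y_c = 4.11 m

At critical depth, Q² T / (g A³) = 1, i.e. A³/T = Q²/g = 265²/9.81 = 7159.
Try y = 3.59 m: A³/T = 4091 — too small.
Try y = 4.85 m: A³/T = 14430 — too large.
Try y = 4.11 m: A³/T = 7170 — matches.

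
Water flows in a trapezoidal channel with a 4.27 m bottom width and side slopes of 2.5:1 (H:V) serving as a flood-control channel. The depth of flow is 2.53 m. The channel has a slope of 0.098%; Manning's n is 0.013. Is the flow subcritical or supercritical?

subcritical

With bottom width b = 4.27 m and side slope z = 2.5: A = (b + zy)y = (4.27 + 2.5×2.53)×2.53 = 26.81 m²; P = b + 2y√(1+z²) = 4.27 + 2×2.53×2.693 = 17.89 m.
Hydraulic radius R = A/P = 26.81/17.89 = 1.498 m.
V = (1/n) R^(2/3) √S = (1/0.013) × 1.498^(2/3) × √0.00098 = 3.153 m/s. Hydraulic depth D_h = A/T = 26.81/16.92 = 1.584 m.
Froude number Fr = V/√(g·D_h) = 3.153/√(9.81×1.584) = 0.8, which is less than 1, so the flow is subcritical.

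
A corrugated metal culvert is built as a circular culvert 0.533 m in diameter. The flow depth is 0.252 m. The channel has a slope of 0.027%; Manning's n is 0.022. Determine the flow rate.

Q = 0.0197 m³/s

For a circular section of diameter D = 0.533 m at depth y = 0.252 m, the central angle is θ = 2 arccos(1 − 2y/D) = 3.033 rad. Then A = (D²/8)(θ − sin θ) = 0.1038 m² and P = Dθ/2 = 0.8082 m.
Hydraulic radius R = A/P = 0.1038/0.8082 = 0.1285 m.
Manning's equation: Q = (1/n) A R^(2/3) S^(1/2) = (1/0.022) × 0.1038 × 0.1285^(2/3) × 0.00027^(1/2) = 0.0197 m³/s.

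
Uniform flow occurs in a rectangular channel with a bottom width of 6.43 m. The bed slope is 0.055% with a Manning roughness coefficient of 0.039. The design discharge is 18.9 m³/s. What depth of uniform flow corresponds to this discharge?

Manning's equation rearranged: A R^(2/3) = nQ / (1·√S) = 0.039 × 18.9 / (√0.00055) = 31.43.
Try y = 4 m: A R^(2/3) = 37.81 — too large.
Try y = 2.45 m: A R^(2/3) = 19.62 — too small.
Try y = 3.47 m: A R^(2/3) = 31.39 — matches.

y_n = 3.47 m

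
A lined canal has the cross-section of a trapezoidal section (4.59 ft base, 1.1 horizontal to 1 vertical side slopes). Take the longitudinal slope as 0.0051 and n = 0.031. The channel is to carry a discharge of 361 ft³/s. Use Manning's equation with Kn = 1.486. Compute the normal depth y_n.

Manning's equation rearranged: A R^(2/3) = nQ / (1.486·√S) = 0.031 × 361 / (1.486 × √0.0051) = 105.5.
Try y = 4.66 ft: A R^(2/3) = 82.39 — too small.
Try y = 5.25 ft: A R^(2/3) = 105.4 — close enough.

y_n = 5.25 ft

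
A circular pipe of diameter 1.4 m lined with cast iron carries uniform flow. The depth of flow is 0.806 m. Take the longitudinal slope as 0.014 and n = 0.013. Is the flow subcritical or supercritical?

For a circular section of diameter D = 1.4 m at depth y = 0.806 m, the central angle is θ = 2 arccos(1 − 2y/D) = 3.446 rad. Then A = (D²/8)(θ − sin θ) = 0.9175 m² and P = Dθ/2 = 2.412 m.
Hydraulic radius R = A/P = 0.9175/2.412 = 0.3804 m.
V = (1/n) R^(2/3) √S = (1/0.013) × 0.3804^(2/3) × √0.014 = 4.778 m/s. Hydraulic depth D_h = A/T = 0.9175/1.384 = 0.663 m.
Froude number Fr = V/√(g·D_h) = 4.778/√(9.81×0.663) = 1.87, which is greater than 1, so the flow is supercritical.

supercritical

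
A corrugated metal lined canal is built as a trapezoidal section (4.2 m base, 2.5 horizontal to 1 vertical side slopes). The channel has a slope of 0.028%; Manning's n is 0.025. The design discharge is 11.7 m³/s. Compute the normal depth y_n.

Manning's equation rearranged: A R^(2/3) = nQ / (1·√S) = 0.025 × 11.7 / (√0.00028) = 17.48.
At y = 2.14 m: A R^(2/3) = 24.34 — high.
At y = 1.47 m: A R^(2/3) = 11.23 — low.
At y = 1.83 m: A R^(2/3) = 17.55 — close enough.

y_n = 1.83 m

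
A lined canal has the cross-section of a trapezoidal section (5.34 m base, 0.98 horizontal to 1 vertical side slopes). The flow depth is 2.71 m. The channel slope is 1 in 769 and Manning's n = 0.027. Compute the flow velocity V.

V = 1.88 m/s

With bottom width b = 5.34 m and side slope z = 0.98: A = (b + zy)y = (5.34 + 0.98×2.71)×2.71 = 21.67 m²; P = b + 2y√(1+z²) = 5.34 + 2×2.71×1.4 = 12.93 m.
Hydraulic radius R = A/P = 21.67/12.93 = 1.676 m.
From Manning's equation, V = (1/n) R^(2/3) S^(1/2) = (1/0.027) × 1.676^(2/3) × 0.0013^(1/2) = 1.88 m/s.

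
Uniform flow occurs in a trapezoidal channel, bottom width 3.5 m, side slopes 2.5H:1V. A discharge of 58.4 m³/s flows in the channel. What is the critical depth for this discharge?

At critical depth, Q² T / (g A³) = 1, i.e. A³/T = Q²/g = 58.4²/9.81 = 347.7.
Try y = 2.52 m: A³/T = 935.5 — high.
Try y = 1.5 m: A³/T = 116.9 — low.
Try y = 1.98 m: A³/T = 349.5 — ≈ 347.7.

y_c = 1.98 m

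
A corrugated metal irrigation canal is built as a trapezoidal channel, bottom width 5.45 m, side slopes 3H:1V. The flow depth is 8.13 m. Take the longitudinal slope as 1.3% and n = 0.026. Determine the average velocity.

V = 11.5 m/s

With bottom width b = 5.45 m and side slope z = 3: A = (b + zy)y = (5.45 + 3×8.13)×8.13 = 242.6 m²; P = b + 2y√(1+z²) = 5.45 + 2×8.13×3.162 = 56.87 m.
Hydraulic radius R = A/P = 242.6/56.87 = 4.266 m.
From Manning's equation, V = (1/n) R^(2/3) S^(1/2) = (1/0.026) × 4.266^(2/3) × 0.013^(1/2) = 11.5 m/s.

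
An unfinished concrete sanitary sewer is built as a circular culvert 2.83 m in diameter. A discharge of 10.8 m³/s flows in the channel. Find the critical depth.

At critical depth, Q² T / (g A³) = 1, i.e. A³/T = Q²/g = 10.8²/9.81 = 11.89.
Try y = 1.2 m: A³/T = 5.851 — short.
Try y = 1.83 m: A³/T = 29.44 — over.
Try y = 1.44 m: A³/T = 11.75 — ≈ 11.89.

y_c = 1.44 m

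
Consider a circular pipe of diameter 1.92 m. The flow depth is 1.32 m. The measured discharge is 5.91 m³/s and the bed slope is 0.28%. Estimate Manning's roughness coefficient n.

n = 0.013

For a circular section of diameter D = 1.92 m at depth y = 1.32 m, the central angle is θ = 2 arccos(1 − 2y/D) = 3.91 rad. Then A = (D²/8)(θ − sin θ) = 2.122 m² and P = Dθ/2 = 3.754 m.
Hydraulic radius R = A/P = 2.122/3.754 = 0.5653 m.
Rearranging Manning's equation: n = (1/Q) A R^(2/3) S^(1/2) = (1/5.91) × 2.122 × 0.5653^(2/3) × √0.0028 = 0.013.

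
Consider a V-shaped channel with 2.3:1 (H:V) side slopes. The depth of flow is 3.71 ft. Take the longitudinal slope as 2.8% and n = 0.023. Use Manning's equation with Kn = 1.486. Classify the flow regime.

For a triangular section with side slope z = 2.3: A = zy² = 2.3×3.71² = 31.66 ft²; P = 2y√(1+z²) = 2×3.71×2.508 = 18.61 ft.
Hydraulic radius R = A/P = 31.66/18.61 = 1.701 ft.
V = (1.486/n) R^(2/3) √S = (1.486/0.023) × 1.701^(2/3) × √0.028 = 15.41 ft/s. Hydraulic depth D_h = A/T = 31.66/17.07 = 1.855 ft.
Froude number Fr = V/√(g·D_h) = 15.41/√(32.2×1.855) = 1.99, which is greater than 1, so the flow is supercritical.

supercritical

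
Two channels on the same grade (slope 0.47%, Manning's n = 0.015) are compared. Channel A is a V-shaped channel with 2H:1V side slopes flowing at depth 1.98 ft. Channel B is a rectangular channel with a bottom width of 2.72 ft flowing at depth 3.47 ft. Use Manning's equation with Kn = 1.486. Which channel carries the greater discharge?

channel B

Channel A: For a triangular section with side slope z = 2: A = zy² = 2×1.98² = 7.841 ft²; P = 2y√(1+z²) = 2×1.98×2.236 = 8.855 ft. Hydraulic radius R = A/P = 7.841/8.855 = 0.8855 ft. Q_A = (1.486/0.015)·7.841·0.8855^(2/3)·√0.0047 = 49.1 ft³/s.
Channel B: Flow area A = b·y = 2.72 × 3.47 = 9.438 ft². Wetted perimeter P = b + 2y = 2.72 + 2×3.47 = 9.66 ft. Hydraulic radius R = A/P = 9.438/9.66 = 0.9771 ft. Q_B = (1.486/0.015)·9.438·0.9771^(2/3)·√0.0047 = 63.12 ft³/s.
Q_A = 49.1 ft³/s vs Q_B = 63.12 ft³/s, so channel B carries more.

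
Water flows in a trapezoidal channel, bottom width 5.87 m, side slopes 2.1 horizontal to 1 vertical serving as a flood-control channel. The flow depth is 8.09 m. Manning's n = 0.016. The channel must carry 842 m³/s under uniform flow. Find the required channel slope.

With bottom width b = 5.87 m and side slope z = 2.1: A = (b + zy)y = (5.87 + 2.1×8.09)×8.09 = 184.9 m²; P = b + 2y√(1+z²) = 5.87 + 2×8.09×2.326 = 43.5 m.
Hydraulic radius R = A/P = 184.9/43.5 = 4.251 m.
From Manning's equation, S = [nQ / (1 A R^(2/3))]² = [0.016 × 842 / (1 × 184.9 × 4.251^(2/3))]² = 0.000771.

S = 0.000771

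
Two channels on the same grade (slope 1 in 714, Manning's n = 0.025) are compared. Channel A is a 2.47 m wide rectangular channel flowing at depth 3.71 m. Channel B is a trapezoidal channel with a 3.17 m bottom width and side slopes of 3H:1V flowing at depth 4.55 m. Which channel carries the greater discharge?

Channel A: Flow area A = b·y = 2.47 × 3.71 = 9.164 m². Wetted perimeter P = b + 2y = 2.47 + 2×3.71 = 9.89 m. Hydraulic radius R = A/P = 9.164/9.89 = 0.9266 m. Q_A = (1/0.025)·9.164·0.9266^(2/3)·√0.001401 = 13.04 m³/s.
Channel B: With bottom width b = 3.17 m and side slope z = 3: A = (b + zy)y = (3.17 + 3×4.55)×4.55 = 76.53 m²; P = b + 2y√(1+z²) = 3.17 + 2×4.55×3.162 = 31.95 m. Hydraulic radius R = A/P = 76.53/31.95 = 2.396 m. Q_B = (1/0.025)·76.53·2.396^(2/3)·√0.001401 = 205.1 m³/s.
Q_A = 13.04 m³/s vs Q_B = 205.1 m³/s, so channel B carries more.

channel B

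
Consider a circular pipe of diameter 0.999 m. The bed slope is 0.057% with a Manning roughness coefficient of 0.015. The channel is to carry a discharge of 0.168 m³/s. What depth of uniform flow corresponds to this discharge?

Manning's equation rearranged: A R^(2/3) = nQ / (1·√S) = 0.015 × 0.168 / (√0.00057) = 0.1056.
Trying y = 0.497 m: A R^(2/3) = 0.1541 — over.
Trying y = 0.343 m: A R^(2/3) = 0.07883 — short.
Trying y = 0.401 m: A R^(2/3) = 0.1054 — close enough.

y_n = 0.401 m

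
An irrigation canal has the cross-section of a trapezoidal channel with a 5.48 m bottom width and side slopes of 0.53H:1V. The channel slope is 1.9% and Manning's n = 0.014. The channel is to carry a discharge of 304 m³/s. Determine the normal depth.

y_n = 3.02 m

Manning's equation rearranged: A R^(2/3) = nQ / (1·√S) = 0.014 × 304 / (√0.019) = 30.88.
At y = 3.79 m: A R^(2/3) = 45.34 — too large.
At y = 3.02 m: A R^(2/3) = 30.89 — close enough.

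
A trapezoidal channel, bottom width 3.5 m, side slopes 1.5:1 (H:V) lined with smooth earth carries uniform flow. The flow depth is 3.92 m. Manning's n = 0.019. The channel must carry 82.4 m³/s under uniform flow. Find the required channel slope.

With bottom width b = 3.5 m and side slope z = 1.5: A = (b + zy)y = (3.5 + 1.5×3.92)×3.92 = 36.77 m²; P = b + 2y√(1+z²) = 3.5 + 2×3.92×1.803 = 17.63 m.
Hydraulic radius R = A/P = 36.77/17.63 = 2.085 m.
From Manning's equation, S = [nQ / (1 A R^(2/3))]² = [0.019 × 82.4 / (1 × 36.77 × 2.085^(2/3))]² = 0.000681.

S = 0.000681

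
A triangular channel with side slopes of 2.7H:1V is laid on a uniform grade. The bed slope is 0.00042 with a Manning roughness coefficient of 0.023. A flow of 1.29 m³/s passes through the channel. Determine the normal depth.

Manning's equation rearranged: A R^(2/3) = nQ / (1·√S) = 0.023 × 1.29 / (√0.00042) = 1.448.
Trying y = 0.855 m: A R^(2/3) = 1.073 — short.
Trying y = 1.17 m: A R^(2/3) = 2.477 — over.
Trying y = 0.957 m: A R^(2/3) = 1.449 — ≈ 1.448.

y_n = 0.957 m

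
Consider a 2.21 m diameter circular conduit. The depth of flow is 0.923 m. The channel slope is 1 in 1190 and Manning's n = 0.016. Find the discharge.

Q = 1.71 m³/s

For a circular section of diameter D = 2.21 m at depth y = 0.923 m, the central angle is θ = 2 arccos(1 − 2y/D) = 2.811 rad. Then A = (D²/8)(θ − sin θ) = 1.518 m² and P = Dθ/2 = 3.106 m.
Hydraulic radius R = A/P = 1.518/3.106 = 0.4886 m.
Manning's equation: Q = (1/n) A R^(2/3) S^(1/2) = (1/0.016) × 1.518 × 0.4886^(2/3) × 0.0008403^(1/2) = 1.71 m³/s.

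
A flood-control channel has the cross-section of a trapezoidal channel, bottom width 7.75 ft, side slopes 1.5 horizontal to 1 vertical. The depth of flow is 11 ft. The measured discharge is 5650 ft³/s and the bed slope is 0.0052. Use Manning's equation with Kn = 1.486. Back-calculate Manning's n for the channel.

With bottom width b = 7.75 ft and side slope z = 1.5: A = (b + zy)y = (7.75 + 1.5×11)×11 = 266.8 ft²; P = b + 2y√(1+z²) = 7.75 + 2×11×1.803 = 47.41 ft.
Hydraulic radius R = A/P = 266.8/47.41 = 5.626 ft.
Rearranging Manning's equation: n = (1.486/Q) A R^(2/3) S^(1/2) = (1.486/5650) × 266.8 × 5.626^(2/3) × √0.0052 = 0.016.

n = 0.016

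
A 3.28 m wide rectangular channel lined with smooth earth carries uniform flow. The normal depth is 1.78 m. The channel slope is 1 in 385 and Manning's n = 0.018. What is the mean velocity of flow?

Flow area A = b·y = 3.28 × 1.78 = 5.838 m². Wetted perimeter P = b + 2y = 3.28 + 2×1.78 = 6.84 m.
Hydraulic radius R = A/P = 5.838/6.84 = 0.8536 m.
From Manning's equation, V = (1/n) R^(2/3) S^(1/2) = (1/0.018) × 0.8536^(2/3) × 0.002597^(1/2) = 2.55 m/s.

V = 2.55 m/s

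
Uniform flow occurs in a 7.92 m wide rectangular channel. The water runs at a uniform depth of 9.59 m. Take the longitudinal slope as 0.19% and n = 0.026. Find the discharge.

Flow area A = b·y = 7.92 × 9.59 = 75.95 m². Wetted perimeter P = b + 2y = 7.92 + 2×9.59 = 27.1 m.
Hydraulic radius R = A/P = 75.95/27.1 = 2.803 m.
Manning's equation: Q = (1/n) A R^(2/3) S^(1/2) = (1/0.026) × 75.95 × 2.803^(2/3) × 0.0019^(1/2) = 253 m³/s.

Q = 253 m³/s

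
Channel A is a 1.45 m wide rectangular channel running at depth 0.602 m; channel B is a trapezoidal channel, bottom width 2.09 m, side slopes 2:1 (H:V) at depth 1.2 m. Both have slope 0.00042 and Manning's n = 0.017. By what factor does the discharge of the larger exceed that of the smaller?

Channel A: Flow area A = b·y = 1.45 × 0.602 = 0.8729 m². Wetted perimeter P = b + 2y = 1.45 + 2×0.602 = 2.654 m. Hydraulic radius R = A/P = 0.8729/2.654 = 0.3289 m. Q_A = (1/0.017)·0.8729·0.3289^(2/3)·√0.00042 = 0.5014 m³/s.
Channel B: With bottom width b = 2.09 m and side slope z = 2: A = (b + zy)y = (2.09 + 2×1.2)×1.2 = 5.388 m²; P = b + 2y√(1+z²) = 2.09 + 2×1.2×2.236 = 7.457 m. Hydraulic radius R = A/P = 5.388/7.457 = 0.7226 m. Q_B = (1/0.017)·5.388·0.7226^(2/3)·√0.00042 = 5.23 m³/s.
The larger discharge is 5.23 m³/s and the smaller is 0.5014 m³/s; the ratio is 10.4.

10.4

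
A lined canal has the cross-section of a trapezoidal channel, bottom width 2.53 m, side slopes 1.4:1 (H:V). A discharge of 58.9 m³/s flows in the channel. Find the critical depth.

y_c = 2.49 m

At critical depth, Q² T / (g A³) = 1, i.e. A³/T = Q²/g = 58.9²/9.81 = 353.6.
Trying y = 2.87 m: A³/T = 628.1 — over.
Trying y = 2.09 m: A³/T = 176.9 — short.
Trying y = 2.49 m: A³/T = 353.8 — ≈ 353.6.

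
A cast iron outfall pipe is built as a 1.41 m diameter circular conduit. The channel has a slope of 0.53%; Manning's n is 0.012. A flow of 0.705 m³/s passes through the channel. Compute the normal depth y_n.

Manning's equation rearranged: A R^(2/3) = nQ / (1·√S) = 0.012 × 0.705 / (√0.0053) = 0.1162.
At y = 0.33 m: A R^(2/3) = 0.09361 — low.
At y = 0.413 m: A R^(2/3) = 0.1457 — high.
At y = 0.368 m: A R^(2/3) = 0.1162 — close enough.

y_n = 0.368 m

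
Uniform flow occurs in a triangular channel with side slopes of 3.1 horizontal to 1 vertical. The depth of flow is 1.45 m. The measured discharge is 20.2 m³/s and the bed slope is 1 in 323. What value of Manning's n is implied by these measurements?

n = 0.014

For a triangular section with side slope z = 3.1: A = zy² = 3.1×1.45² = 6.518 m²; P = 2y√(1+z²) = 2×1.45×3.257 = 9.446 m.
Hydraulic radius R = A/P = 6.518/9.446 = 0.69 m.
Rearranging Manning's equation: n = (1/Q) A R^(2/3) S^(1/2) = (1/20.2) × 6.518 × 0.69^(2/3) × √0.003096 = 0.014.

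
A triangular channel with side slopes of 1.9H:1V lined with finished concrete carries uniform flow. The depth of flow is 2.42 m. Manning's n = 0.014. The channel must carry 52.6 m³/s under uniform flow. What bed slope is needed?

For a triangular section with side slope z = 1.9: A = zy² = 1.9×2.42² = 11.13 m²; P = 2y√(1+z²) = 2×2.42×2.147 = 10.39 m.
Hydraulic radius R = A/P = 11.13/10.39 = 1.071 m.
From Manning's equation, S = [nQ / (1 A R^(2/3))]² = [0.014 × 52.6 / (1 × 11.13 × 1.071^(2/3))]² = 0.004.

S = 0.004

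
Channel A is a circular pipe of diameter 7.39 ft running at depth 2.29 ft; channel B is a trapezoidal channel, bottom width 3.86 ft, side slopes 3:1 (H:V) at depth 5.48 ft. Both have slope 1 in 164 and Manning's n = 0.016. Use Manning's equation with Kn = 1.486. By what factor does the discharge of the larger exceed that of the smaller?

16.8

Channel A: For a circular section of diameter D = 7.39 ft at depth y = 2.29 ft, the central angle is θ = 2 arccos(1 − 2y/D) = 2.361 rad. Then A = (D²/8)(θ − sin θ) = 11.32 ft² and P = Dθ/2 = 8.726 ft. Hydraulic radius R = A/P = 11.32/8.726 = 1.297 ft. Q_A = (1.486/0.016)·11.32·1.297^(2/3)·√0.006098 = 97.64 ft³/s.
Channel B: With bottom width b = 3.86 ft and side slope z = 3: A = (b + zy)y = (3.86 + 3×5.48)×5.48 = 111.2 ft²; P = b + 2y√(1+z²) = 3.86 + 2×5.48×3.162 = 38.52 ft. Hydraulic radius R = A/P = 111.2/38.52 = 2.888 ft. Q_B = (1.486/0.016)·111.2·2.888^(2/3)·√0.006098 = 1636 ft³/s.
The larger discharge is 1636 ft³/s and the smaller is 97.64 ft³/s; the ratio is 16.8.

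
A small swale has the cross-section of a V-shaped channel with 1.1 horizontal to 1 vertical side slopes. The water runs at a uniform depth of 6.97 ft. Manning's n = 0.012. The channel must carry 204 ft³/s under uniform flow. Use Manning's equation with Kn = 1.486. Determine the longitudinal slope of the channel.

S = 0.000269

For a triangular section with side slope z = 1.1: A = zy² = 1.1×6.97² = 53.44 ft²; P = 2y√(1+z²) = 2×6.97×1.487 = 20.72 ft.
Hydraulic radius R = A/P = 53.44/20.72 = 2.579 ft.
From Manning's equation, S = [nQ / (1.486 A R^(2/3))]² = [0.012 × 204 / (1.486 × 53.44 × 2.579^(2/3))]² = 0.000269.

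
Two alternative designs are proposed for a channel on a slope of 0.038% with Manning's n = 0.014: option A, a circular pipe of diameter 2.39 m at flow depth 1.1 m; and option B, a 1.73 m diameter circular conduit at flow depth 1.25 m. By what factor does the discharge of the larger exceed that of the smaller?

1.18

Channel A: For a circular section of diameter D = 2.39 m at depth y = 1.1 m, the central angle is θ = 2 arccos(1 − 2y/D) = 2.982 rad. Then A = (D²/8)(θ − sin θ) = 2.016 m² and P = Dθ/2 = 3.564 m. Hydraulic radius R = A/P = 2.016/3.564 = 0.5657 m. Q_A = (1/0.014)·2.016·0.5657^(2/3)·√0.00038 = 1.92 m³/s.
Channel B: For a circular section of diameter D = 1.73 m at depth y = 1.25 m, the central angle is θ = 2 arccos(1 − 2y/D) = 4.064 rad. Then A = (D²/8)(θ − sin θ) = 1.819 m² and P = Dθ/2 = 3.515 m. Hydraulic radius R = A/P = 1.819/3.515 = 0.5173 m. Q_B = (1/0.014)·1.819·0.5173^(2/3)·√0.00038 = 1.632 m³/s.
The larger discharge is 1.92 m³/s and the smaller is 1.632 m³/s; the ratio is 1.18.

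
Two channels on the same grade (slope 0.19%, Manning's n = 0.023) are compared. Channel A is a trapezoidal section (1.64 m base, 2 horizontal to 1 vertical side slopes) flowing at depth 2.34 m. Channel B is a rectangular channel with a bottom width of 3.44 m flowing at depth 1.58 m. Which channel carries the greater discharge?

Channel A: With bottom width b = 1.64 m and side slope z = 2: A = (b + zy)y = (1.64 + 2×2.34)×2.34 = 14.79 m²; P = b + 2y√(1+z²) = 1.64 + 2×2.34×2.236 = 12.1 m. Hydraulic radius R = A/P = 14.79/12.1 = 1.222 m. Q_A = (1/0.023)·14.79·1.222^(2/3)·√0.0019 = 32.03 m³/s.
Channel B: Flow area A = b·y = 3.44 × 1.58 = 5.435 m². Wetted perimeter P = b + 2y = 3.44 + 2×1.58 = 6.6 m. Hydraulic radius R = A/P = 5.435/6.6 = 0.8235 m. Q_B = (1/0.023)·5.435·0.8235^(2/3)·√0.0019 = 9.05 m³/s.
Q_A = 32.03 m³/s vs Q_B = 9.05 m³/s, so channel A carries more.

channel A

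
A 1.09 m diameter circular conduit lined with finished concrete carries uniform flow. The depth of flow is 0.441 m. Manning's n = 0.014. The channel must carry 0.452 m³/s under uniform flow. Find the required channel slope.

S = 0.0022

For a circular section of diameter D = 1.09 m at depth y = 0.441 m, the central angle is θ = 2 arccos(1 − 2y/D) = 2.758 rad. Then A = (D²/8)(θ − sin θ) = 0.3539 m² and P = Dθ/2 = 1.503 m.
Hydraulic radius R = A/P = 0.3539/1.503 = 0.2355 m.
From Manning's equation, S = [nQ / (1 A R^(2/3))]² = [0.014 × 0.452 / (1 × 0.3539 × 0.2355^(2/3))]² = 0.0022.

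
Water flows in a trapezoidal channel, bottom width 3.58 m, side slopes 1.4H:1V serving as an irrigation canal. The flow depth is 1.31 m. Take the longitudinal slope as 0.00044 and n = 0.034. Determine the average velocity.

With bottom width b = 3.58 m and side slope z = 1.4: A = (b + zy)y = (3.58 + 1.4×1.31)×1.31 = 7.092 m²; P = b + 2y√(1+z²) = 3.58 + 2×1.31×1.72 = 8.088 m.
Hydraulic radius R = A/P = 7.092/8.088 = 0.8769 m.
From Manning's equation, V = (1/n) R^(2/3) S^(1/2) = (1/0.034) × 0.8769^(2/3) × 0.00044^(1/2) = 0.565 m/s.

V = 0.565 m/s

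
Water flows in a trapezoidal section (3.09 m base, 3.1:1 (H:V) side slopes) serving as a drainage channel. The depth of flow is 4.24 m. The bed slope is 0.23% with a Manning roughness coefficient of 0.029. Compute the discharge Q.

With bottom width b = 3.09 m and side slope z = 3.1: A = (b + zy)y = (3.09 + 3.1×4.24)×4.24 = 68.83 m²; P = b + 2y√(1+z²) = 3.09 + 2×4.24×3.257 = 30.71 m.
Hydraulic radius R = A/P = 68.83/30.71 = 2.241 m.
Manning's equation: Q = (1/n) A R^(2/3) S^(1/2) = (1/0.029) × 68.83 × 2.241^(2/3) × 0.0023^(1/2) = 195 m³/s.

Q = 195 m³/s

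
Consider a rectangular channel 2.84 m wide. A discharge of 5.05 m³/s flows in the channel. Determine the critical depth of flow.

y_c = 0.686 m

For a rectangular channel, critical depth y_c = (q²/g)^(1/3) where q = Q/b = 5.05/2.84 = 1.778 m²/s.
So y_c = (1.778²/9.81)^(1/3) = 0.686 m.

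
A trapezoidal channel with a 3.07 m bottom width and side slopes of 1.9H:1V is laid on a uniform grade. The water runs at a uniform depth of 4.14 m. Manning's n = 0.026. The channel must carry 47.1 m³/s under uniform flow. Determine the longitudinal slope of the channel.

With bottom width b = 3.07 m and side slope z = 1.9: A = (b + zy)y = (3.07 + 1.9×4.14)×4.14 = 45.28 m²; P = b + 2y√(1+z²) = 3.07 + 2×4.14×2.147 = 20.85 m.
Hydraulic radius R = A/P = 45.28/20.85 = 2.172 m.
From Manning's equation, S = [nQ / (1 A R^(2/3))]² = [0.026 × 47.1 / (1 × 45.28 × 2.172^(2/3))]² = 0.00026.

S = 0.00026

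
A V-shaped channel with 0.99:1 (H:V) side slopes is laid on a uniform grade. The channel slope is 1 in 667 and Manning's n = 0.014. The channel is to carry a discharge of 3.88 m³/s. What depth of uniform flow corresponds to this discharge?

Manning's equation rearranged: A R^(2/3) = nQ / (1·√S) = 0.014 × 3.88 / (√0.001499) = 1.403.
Try y = 1.26 m: A R^(2/3) = 0.9137 — too small.
Try y = 1.72 m: A R^(2/3) = 2.095 — too large.
Try y = 1.48 m: A R^(2/3) = 1.403 — matches.

y_n = 1.48 m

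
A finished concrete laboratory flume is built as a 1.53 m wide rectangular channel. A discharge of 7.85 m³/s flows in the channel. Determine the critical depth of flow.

y_c = 1.39 m

For a rectangular channel, critical depth y_c = (q²/g)^(1/3) where q = Q/b = 7.85/1.53 = 5.131 m²/s.
So y_c = (5.131²/9.81)^(1/3) = 1.39 m.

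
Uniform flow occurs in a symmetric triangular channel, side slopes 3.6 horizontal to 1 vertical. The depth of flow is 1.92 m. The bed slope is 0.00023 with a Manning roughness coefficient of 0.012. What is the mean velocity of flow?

V = 1.2 m/s

For a triangular section with side slope z = 3.6: A = zy² = 3.6×1.92² = 13.27 m²; P = 2y√(1+z²) = 2×1.92×3.736 = 14.35 m.
Hydraulic radius R = A/P = 13.27/14.35 = 0.925 m.
From Manning's equation, V = (1/n) R^(2/3) S^(1/2) = (1/0.012) × 0.925^(2/3) × 0.00023^(1/2) = 1.2 m/s.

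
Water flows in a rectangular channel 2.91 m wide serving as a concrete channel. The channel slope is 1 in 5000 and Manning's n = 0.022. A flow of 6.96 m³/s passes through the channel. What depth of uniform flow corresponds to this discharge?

y_n = 3.63 m

Manning's equation rearranged: A R^(2/3) = nQ / (1·√S) = 0.022 × 6.96 / (√0.0002) = 10.83.
At y = 3.95 m: A R^(2/3) = 11.97 — high.
At y = 2.95 m: A R^(2/3) = 8.437 — low.
At y = 3.63 m: A R^(2/3) = 10.83 — close enough.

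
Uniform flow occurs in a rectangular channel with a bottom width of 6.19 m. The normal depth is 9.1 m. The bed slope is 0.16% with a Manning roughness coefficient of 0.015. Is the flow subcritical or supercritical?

Flow area A = b·y = 6.19 × 9.1 = 56.33 m². Wetted perimeter P = b + 2y = 6.19 + 2×9.1 = 24.39 m.
Hydraulic radius R = A/P = 56.33/24.39 = 2.31 m.
V = (1/n) R^(2/3) √S = (1/0.015) × 2.31^(2/3) × √0.0016 = 4.659 m/s. Hydraulic depth D_h = A/T = 56.33/6.19 = 9.1 m.
Froude number Fr = V/√(g·D_h) = 4.659/√(9.81×9.1) = 0.493, which is less than 1, so the flow is subcritical.

subcritical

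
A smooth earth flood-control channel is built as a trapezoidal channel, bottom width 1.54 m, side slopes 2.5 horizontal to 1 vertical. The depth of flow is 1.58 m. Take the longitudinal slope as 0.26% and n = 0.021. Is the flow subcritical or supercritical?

With bottom width b = 1.54 m and side slope z = 2.5: A = (b + zy)y = (1.54 + 2.5×1.58)×1.58 = 8.674 m²; P = b + 2y√(1+z²) = 1.54 + 2×1.58×2.693 = 10.05 m.
Hydraulic radius R = A/P = 8.674/10.05 = 0.8632 m.
V = (1/n) R^(2/3) √S = (1/0.021) × 0.8632^(2/3) × √0.0026 = 2.201 m/s. Hydraulic depth D_h = A/T = 8.674/9.44 = 0.9189 m.
Froude number Fr = V/√(g·D_h) = 2.201/√(9.81×0.9189) = 0.733, which is less than 1, so the flow is subcritical.

subcritical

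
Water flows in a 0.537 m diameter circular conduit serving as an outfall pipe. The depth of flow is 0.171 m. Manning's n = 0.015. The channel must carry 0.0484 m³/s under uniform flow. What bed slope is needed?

For a circular section of diameter D = 0.537 m at depth y = 0.171 m, the central angle is θ = 2 arccos(1 − 2y/D) = 2.398 rad. Then A = (D²/8)(θ − sin θ) = 0.06206 m² and P = Dθ/2 = 0.644 m.
Hydraulic radius R = A/P = 0.06206/0.644 = 0.09637 m.
From Manning's equation, S = [nQ / (1 A R^(2/3))]² = [0.015 × 0.0484 / (1 × 0.06206 × 0.09637^(2/3))]² = 0.0031.

S = 0.0031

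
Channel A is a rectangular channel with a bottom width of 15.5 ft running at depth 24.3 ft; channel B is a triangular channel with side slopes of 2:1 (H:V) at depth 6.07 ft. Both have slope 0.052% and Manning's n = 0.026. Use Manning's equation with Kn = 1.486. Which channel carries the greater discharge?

channel A

Channel A: Flow area A = b·y = 15.5 × 24.3 = 376.7 ft². Wetted perimeter P = b + 2y = 15.5 + 2×24.3 = 64.1 ft. Hydraulic radius R = A/P = 376.7/64.1 = 5.876 ft. Q_A = (1.486/0.026)·376.7·5.876^(2/3)·√0.00052 = 1598 ft³/s.
Channel B: For a triangular section with side slope z = 2: A = zy² = 2×6.07² = 73.69 ft²; P = 2y√(1+z²) = 2×6.07×2.236 = 27.15 ft. Hydraulic radius R = A/P = 73.69/27.15 = 2.715 ft. Q_B = (1.486/0.026)·73.69·2.715^(2/3)·√0.00052 = 186.9 ft³/s.
Q_A = 1598 ft³/s vs Q_B = 186.9 ft³/s, so channel A carries more.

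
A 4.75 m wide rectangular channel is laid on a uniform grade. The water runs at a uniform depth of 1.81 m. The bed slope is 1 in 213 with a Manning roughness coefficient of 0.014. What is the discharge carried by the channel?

Q = 42.8 m³/s

Flow area A = b·y = 4.75 × 1.81 = 8.598 m². Wetted perimeter P = b + 2y = 4.75 + 2×1.81 = 8.37 m.
Hydraulic radius R = A/P = 8.598/8.37 = 1.027 m.
Manning's equation: Q = (1/n) A R^(2/3) S^(1/2) = (1/0.014) × 8.598 × 1.027^(2/3) × 0.004695^(1/2) = 42.8 m³/s.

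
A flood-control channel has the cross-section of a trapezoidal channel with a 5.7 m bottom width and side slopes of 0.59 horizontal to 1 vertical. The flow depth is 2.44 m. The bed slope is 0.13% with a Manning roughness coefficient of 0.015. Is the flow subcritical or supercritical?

With bottom width b = 5.7 m and side slope z = 0.59: A = (b + zy)y = (5.7 + 0.59×2.44)×2.44 = 17.42 m²; P = b + 2y√(1+z²) = 5.7 + 2×2.44×1.161 = 11.37 m.
Hydraulic radius R = A/P = 17.42/11.37 = 1.533 m.
V = (1/n) R^(2/3) √S = (1/0.015) × 1.533^(2/3) × √0.0013 = 3.195 m/s. Hydraulic depth D_h = A/T = 17.42/8.579 = 2.031 m.
Froude number Fr = V/√(g·D_h) = 3.195/√(9.81×2.031) = 0.716, which is less than 1, so the flow is subcritical.

subcritical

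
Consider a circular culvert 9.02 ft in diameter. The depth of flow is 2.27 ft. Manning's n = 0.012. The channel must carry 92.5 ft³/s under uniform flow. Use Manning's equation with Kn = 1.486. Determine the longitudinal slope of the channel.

S = 0.0024

For a circular section of diameter D = 9.02 ft at depth y = 2.27 ft, the central angle is θ = 2 arccos(1 − 2y/D) = 2.102 rad. Then A = (D²/8)(θ − sin θ) = 12.61 ft² and P = Dθ/2 = 9.48 ft.
Hydraulic radius R = A/P = 12.61/9.48 = 1.33 ft.
From Manning's equation, S = [nQ / (1.486 A R^(2/3))]² = [0.012 × 92.5 / (1.486 × 12.61 × 1.33^(2/3))]² = 0.0024.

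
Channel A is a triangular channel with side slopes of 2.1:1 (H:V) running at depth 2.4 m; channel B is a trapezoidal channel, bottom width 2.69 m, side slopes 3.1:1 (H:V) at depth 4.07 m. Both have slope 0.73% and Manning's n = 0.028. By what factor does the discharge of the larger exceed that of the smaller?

8.09

Channel A: For a triangular section with side slope z = 2.1: A = zy² = 2.1×2.4² = 12.1 m²; P = 2y√(1+z²) = 2×2.4×2.326 = 11.16 m. Hydraulic radius R = A/P = 12.1/11.16 = 1.083 m. Q_A = (1/0.028)·12.1·1.083^(2/3)·√0.0073 = 38.94 m³/s.
Channel B: With bottom width b = 2.69 m and side slope z = 3.1: A = (b + zy)y = (2.69 + 3.1×4.07)×4.07 = 62.3 m²; P = b + 2y√(1+z²) = 2.69 + 2×4.07×3.257 = 29.2 m. Hydraulic radius R = A/P = 62.3/29.2 = 2.133 m. Q_B = (1/0.028)·62.3·2.133^(2/3)·√0.0073 = 315 m³/s.
The larger discharge is 315 m³/s and the smaller is 38.94 m³/s; the ratio is 8.09.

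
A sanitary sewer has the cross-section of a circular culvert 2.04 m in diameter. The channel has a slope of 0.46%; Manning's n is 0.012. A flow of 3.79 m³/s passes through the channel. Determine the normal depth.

Manning's equation rearranged: A R^(2/3) = nQ / (1·√S) = 0.012 × 3.79 / (√0.0046) = 0.6706.
Try y = 1 m: A R^(2/3) = 1.009 — high.
Try y = 0.795 m: A R^(2/3) = 0.6702 — ≈ 0.6706.

y_n = 0.795 m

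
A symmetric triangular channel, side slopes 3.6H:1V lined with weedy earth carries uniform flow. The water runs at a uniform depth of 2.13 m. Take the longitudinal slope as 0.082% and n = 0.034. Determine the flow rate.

Q = 14 m³/s

For a triangular section with side slope z = 3.6: A = zy² = 3.6×2.13² = 16.33 m²; P = 2y√(1+z²) = 2×2.13×3.736 = 15.92 m.
Hydraulic radius R = A/P = 16.33/15.92 = 1.026 m.
Manning's equation: Q = (1/n) A R^(2/3) S^(1/2) = (1/0.034) × 16.33 × 1.026^(2/3) × 0.00082^(1/2) = 14 m³/s.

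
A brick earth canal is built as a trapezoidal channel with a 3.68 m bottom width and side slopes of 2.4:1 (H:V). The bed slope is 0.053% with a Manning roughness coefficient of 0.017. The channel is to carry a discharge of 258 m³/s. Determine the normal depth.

y_n = 5.53 m

Manning's equation rearranged: A R^(2/3) = nQ / (1·√S) = 0.017 × 258 / (√0.00053) = 190.5.
At y = 4.38 m: A R^(2/3) = 109.9 — low.
At y = 6.56 m: A R^(2/3) = 286.5 — high.
At y = 5.53 m: A R^(2/3) = 190.2 — close enough.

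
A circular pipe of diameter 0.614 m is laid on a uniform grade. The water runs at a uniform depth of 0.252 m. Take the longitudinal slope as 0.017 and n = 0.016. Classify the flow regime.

supercritical

For a circular section of diameter D = 0.614 m at depth y = 0.252 m, the central angle is θ = 2 arccos(1 − 2y/D) = 2.781 rad. Then A = (D²/8)(θ − sin θ) = 0.1145 m² and P = Dθ/2 = 0.8539 m.
Hydraulic radius R = A/P = 0.1145/0.8539 = 0.134 m.
V = (1/n) R^(2/3) √S = (1/0.016) × 0.134^(2/3) × √0.017 = 2.134 m/s. Hydraulic depth D_h = A/T = 0.1145/0.6041 = 0.1895 m.
Froude number Fr = V/√(g·D_h) = 2.134/√(9.81×0.1895) = 1.57, which is greater than 1, so the flow is supercritical.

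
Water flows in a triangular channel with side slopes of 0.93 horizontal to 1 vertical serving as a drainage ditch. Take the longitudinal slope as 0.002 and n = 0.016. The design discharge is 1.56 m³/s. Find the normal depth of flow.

y_n = 1.08 m

Manning's equation rearranged: A R^(2/3) = nQ / (1·√S) = 0.016 × 1.56 / (√0.002) = 0.5581.
At y = 1.2 m: A R^(2/3) = 0.7374 — over.
At y = 0.965 m: A R^(2/3) = 0.4124 — short.
At y = 1.08 m: A R^(2/3) = 0.5568 — ≈ 0.5581.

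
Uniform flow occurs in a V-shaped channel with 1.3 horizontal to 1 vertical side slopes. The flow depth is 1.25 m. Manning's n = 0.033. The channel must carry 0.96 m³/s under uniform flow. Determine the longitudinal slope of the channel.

For a triangular section with side slope z = 1.3: A = zy² = 1.3×1.25² = 2.031 m²; P = 2y√(1+z²) = 2×1.25×1.64 = 4.1 m.
Hydraulic radius R = A/P = 2.031/4.1 = 0.4954 m.
From Manning's equation, S = [nQ / (1 A R^(2/3))]² = [0.033 × 0.96 / (1 × 2.031 × 0.4954^(2/3))]² = 0.000621.

S = 0.000621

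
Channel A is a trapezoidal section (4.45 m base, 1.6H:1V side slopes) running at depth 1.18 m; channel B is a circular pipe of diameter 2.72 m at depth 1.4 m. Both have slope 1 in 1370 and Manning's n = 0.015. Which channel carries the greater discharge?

Channel A: With bottom width b = 4.45 m and side slope z = 1.6: A = (b + zy)y = (4.45 + 1.6×1.18)×1.18 = 7.479 m²; P = b + 2y√(1+z²) = 4.45 + 2×1.18×1.887 = 8.903 m. Hydraulic radius R = A/P = 7.479/8.903 = 0.8401 m. Q_A = (1/0.015)·7.479·0.8401^(2/3)·√0.0007299 = 11.99 m³/s.
Channel B: For a circular section of diameter D = 2.72 m at depth y = 1.4 m, the central angle is θ = 2 arccos(1 − 2y/D) = 3.2 rad. Then A = (D²/8)(θ − sin θ) = 3.014 m² and P = Dθ/2 = 4.353 m. Hydraulic radius R = A/P = 3.014/4.353 = 0.6925 m. Q_B = (1/0.015)·3.014·0.6925^(2/3)·√0.0007299 = 4.249 m³/s.
Q_A = 11.99 m³/s vs Q_B = 4.249 m³/s, so channel A carries more.

channel A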